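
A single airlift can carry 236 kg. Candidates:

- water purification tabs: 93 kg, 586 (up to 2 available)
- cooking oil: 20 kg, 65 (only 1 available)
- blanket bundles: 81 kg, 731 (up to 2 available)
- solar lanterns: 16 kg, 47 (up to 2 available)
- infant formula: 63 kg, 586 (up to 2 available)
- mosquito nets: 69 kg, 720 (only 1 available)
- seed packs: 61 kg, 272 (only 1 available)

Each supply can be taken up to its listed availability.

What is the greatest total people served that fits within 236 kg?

2182

The ratio heuristic lands on cooking oil + solar lanterns + 2×infant formula + mosquito nets (2004) but leaves 5 kg idle.
Replace cooking oil and solar lanterns and 2×infant formula with 2×blanket bundles: the trade gains 178 net, giving 2182 at 231 kg.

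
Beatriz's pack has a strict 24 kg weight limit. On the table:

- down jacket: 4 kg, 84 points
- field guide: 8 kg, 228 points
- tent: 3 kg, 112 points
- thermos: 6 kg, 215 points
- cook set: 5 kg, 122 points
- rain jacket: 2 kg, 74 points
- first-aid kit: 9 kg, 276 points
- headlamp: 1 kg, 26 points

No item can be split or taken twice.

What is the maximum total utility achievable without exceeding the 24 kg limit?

A density-first pass picks tent + thermos + rain jacket + first-aid kit + headlamp — 703 at 21 kg.
The 1 kg tied up in headlamp is better spent on down jacket — total rises to 761 (24 kg).
That's the maximum — no swap from here does better than 761.

761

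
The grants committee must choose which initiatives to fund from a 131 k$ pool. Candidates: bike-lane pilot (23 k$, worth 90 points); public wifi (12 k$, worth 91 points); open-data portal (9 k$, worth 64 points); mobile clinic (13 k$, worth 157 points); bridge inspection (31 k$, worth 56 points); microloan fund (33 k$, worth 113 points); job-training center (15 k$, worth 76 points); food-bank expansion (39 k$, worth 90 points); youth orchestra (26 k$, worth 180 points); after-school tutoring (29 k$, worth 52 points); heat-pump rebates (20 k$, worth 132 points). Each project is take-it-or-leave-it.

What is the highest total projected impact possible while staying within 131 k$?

813

Density check — mobile clinic 12.08, public wifi 7.58, open-data portal 7.11 are the best per k$.
The ratio heuristic lands on bike-lane pilot + public wifi + open-data portal + mobile clinic + job-training center + youth orchestra + heat-pump rebates (790) but leaves 13 k$ idle.
The 23 k$ tied up in bike-lane pilot is better spent on microloan fund — total rises to 813 (128 k$).
The spare 3 k$ is too small for any remaining project, and no exchange beats 813.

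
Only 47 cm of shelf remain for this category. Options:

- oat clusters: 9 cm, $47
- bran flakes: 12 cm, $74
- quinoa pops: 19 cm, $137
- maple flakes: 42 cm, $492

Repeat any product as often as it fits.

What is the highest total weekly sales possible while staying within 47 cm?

492

By weekly sales per cm: maple flakes 11.71, quinoa pops 7.21, bran flakes 6.17 lead.
Maple flakes uses 42 of the 47 cm and totals 492.
Nothing else within 47 cm beats 492.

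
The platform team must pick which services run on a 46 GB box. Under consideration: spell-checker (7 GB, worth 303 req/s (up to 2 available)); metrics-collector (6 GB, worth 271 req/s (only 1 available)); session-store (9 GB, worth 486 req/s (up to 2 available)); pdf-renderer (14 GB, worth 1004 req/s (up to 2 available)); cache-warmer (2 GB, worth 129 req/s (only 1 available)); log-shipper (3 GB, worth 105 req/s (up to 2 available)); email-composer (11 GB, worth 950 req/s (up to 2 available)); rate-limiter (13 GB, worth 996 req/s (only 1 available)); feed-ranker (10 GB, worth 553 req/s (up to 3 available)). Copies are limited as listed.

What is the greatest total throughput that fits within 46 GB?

3511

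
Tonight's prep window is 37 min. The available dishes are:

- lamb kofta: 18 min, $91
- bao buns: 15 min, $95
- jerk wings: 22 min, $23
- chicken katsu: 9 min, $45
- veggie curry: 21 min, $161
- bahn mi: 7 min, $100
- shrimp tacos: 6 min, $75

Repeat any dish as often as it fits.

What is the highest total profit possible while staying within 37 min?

500

5×bahn mi uses 35 of the 37 min and totals 500.
Nothing else within 37 min beats 500.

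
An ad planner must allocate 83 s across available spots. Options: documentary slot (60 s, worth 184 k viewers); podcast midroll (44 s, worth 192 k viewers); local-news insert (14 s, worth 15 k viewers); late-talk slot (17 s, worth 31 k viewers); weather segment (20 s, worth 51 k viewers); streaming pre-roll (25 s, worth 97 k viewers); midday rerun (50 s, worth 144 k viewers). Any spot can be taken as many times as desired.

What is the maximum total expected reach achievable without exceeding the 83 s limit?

The ratio ordering already packs tightly: podcast midroll + local-news insert + streaming pre-roll, 83 s, 304.

304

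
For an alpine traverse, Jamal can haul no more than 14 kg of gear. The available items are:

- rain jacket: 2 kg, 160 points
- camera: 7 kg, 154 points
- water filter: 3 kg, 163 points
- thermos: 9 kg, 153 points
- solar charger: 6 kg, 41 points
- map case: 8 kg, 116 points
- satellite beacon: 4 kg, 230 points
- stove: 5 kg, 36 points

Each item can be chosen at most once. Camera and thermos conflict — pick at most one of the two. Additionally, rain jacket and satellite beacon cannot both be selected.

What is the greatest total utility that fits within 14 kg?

Density check — rain jacket 80.00, satellite beacon 57.50, water filter 54.33 are the best per kg.
Taking camera + water filter + satellite beacon: 14 kg used, 547 in utility.

547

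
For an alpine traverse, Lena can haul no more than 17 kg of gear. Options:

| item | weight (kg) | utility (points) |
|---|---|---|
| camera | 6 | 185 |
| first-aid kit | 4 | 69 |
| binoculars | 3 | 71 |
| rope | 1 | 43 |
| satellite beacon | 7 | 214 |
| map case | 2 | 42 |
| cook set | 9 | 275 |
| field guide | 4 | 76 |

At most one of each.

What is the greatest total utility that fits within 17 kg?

Taking the top-ratio items first gives camera + binoculars + rope + satellite beacon for 513 (17 kg).
The 9 kg tied up in camera and binoculars is better spent on cook set — total rises to 532 (17 kg).
The closest alternative, camera + binoculars + rope + satellite beacon, reaches only 513.

532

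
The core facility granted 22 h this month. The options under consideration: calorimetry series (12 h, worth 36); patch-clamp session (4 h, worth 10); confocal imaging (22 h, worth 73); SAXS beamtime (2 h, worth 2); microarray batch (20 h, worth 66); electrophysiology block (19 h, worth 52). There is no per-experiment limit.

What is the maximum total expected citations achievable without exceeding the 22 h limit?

73

Density check — confocal imaging 3.32, microarray batch 3.30, calorimetry series 3.00, electrophysiology block 2.74 are the best per h.
Confocal imaging uses 22 of the 22 h and totals 73.
No other feasible combination exceeds 73.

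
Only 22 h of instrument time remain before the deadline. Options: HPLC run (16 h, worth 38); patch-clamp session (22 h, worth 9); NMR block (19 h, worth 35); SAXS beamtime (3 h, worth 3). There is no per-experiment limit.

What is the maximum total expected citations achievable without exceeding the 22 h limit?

44

Density check — HPLC run 2.38, NMR block 1.84, SAXS beamtime 1.00 are the best per h.
The ratio ordering already packs tightly: HPLC run + 2×SAXS beamtime, 22 h, 44.
Every other selection either busts 22 h or fails to beat 44.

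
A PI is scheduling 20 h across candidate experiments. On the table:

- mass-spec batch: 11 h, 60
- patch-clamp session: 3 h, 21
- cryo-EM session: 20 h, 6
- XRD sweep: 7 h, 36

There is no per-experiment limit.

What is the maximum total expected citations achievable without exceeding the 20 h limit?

By expected citations per h: patch-clamp session 7.00, mass-spec batch 5.45, XRD sweep 5.14 lead.
Best packing: 6×patch-clamp session — 18 h, 126 total.

126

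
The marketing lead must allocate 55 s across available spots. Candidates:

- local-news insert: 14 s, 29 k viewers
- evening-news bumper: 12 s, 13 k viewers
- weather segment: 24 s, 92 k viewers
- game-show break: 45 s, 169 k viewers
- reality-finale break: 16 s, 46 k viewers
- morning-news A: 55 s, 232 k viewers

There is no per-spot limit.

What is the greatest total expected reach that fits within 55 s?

232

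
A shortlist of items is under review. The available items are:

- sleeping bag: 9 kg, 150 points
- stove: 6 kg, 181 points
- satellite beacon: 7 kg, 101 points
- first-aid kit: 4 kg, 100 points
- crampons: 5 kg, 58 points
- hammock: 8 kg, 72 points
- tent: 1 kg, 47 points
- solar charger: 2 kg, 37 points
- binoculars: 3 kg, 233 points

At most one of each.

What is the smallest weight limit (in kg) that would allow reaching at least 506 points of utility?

Look for the lowest-weight combination reaching 506.
stove + first-aid kit + binoculars: 514 utility at 13 kg.
No combination under 13 kg hits 506.

13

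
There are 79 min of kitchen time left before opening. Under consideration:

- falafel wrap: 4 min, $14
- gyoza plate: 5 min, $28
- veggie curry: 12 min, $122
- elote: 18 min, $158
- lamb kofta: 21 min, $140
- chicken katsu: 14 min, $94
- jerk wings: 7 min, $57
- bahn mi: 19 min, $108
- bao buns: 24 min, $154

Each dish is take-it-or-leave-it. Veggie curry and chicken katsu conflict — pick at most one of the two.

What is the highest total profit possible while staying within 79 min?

588

Density check — veggie curry 10.17, elote 8.78, jerk wings 8.14, chicken katsu 6.71 are the best per min.
Falafel wrap + veggie curry + elote + lamb kofta + bao buns uses 79 of the 79 min and totals 588.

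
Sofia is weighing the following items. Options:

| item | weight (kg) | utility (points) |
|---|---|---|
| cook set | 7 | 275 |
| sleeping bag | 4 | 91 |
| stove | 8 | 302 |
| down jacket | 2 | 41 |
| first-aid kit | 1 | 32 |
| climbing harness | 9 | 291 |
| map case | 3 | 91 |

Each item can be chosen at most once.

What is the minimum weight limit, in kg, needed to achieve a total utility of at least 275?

7

Minimise kg subject to total utility ≥ 275.
cook set: 275 utility at 7 kg.
Any bundle with less than 7 kg falls short of 275.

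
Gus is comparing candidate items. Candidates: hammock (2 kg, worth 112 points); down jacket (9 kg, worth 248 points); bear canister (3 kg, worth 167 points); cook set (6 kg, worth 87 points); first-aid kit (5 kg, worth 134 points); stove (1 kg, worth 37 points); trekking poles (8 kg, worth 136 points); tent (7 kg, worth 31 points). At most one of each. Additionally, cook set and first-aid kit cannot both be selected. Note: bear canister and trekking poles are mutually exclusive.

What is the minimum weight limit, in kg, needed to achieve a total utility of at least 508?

14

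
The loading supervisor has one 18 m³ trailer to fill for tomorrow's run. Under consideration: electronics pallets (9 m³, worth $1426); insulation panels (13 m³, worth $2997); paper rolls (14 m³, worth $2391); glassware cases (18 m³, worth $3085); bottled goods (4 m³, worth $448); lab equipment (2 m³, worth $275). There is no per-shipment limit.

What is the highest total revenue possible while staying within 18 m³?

The ratio ordering already packs tightly: insulation panels + 2×lab equipment, 17 m³, 3547.
Nothing else within 18 m³ beats 3547.

3547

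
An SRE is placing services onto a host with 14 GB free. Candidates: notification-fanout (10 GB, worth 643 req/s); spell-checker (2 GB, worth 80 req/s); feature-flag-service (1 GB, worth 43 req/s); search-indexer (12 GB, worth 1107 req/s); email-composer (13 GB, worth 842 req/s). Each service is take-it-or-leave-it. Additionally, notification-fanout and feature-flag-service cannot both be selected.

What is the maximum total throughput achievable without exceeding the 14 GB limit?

By throughput per GB: search-indexer 92.25, email-composer 64.77, notification-fanout 64.30 lead.
Filling by ratio: feature-flag-service + search-indexer for 1150, with 1 GB left unused.
The 1 GB tied up in feature-flag-service is better spent on spell-checker — total rises to 1187 (14 GB).
Runner-up feature-flag-service + search-indexer tops out at 1150.

1187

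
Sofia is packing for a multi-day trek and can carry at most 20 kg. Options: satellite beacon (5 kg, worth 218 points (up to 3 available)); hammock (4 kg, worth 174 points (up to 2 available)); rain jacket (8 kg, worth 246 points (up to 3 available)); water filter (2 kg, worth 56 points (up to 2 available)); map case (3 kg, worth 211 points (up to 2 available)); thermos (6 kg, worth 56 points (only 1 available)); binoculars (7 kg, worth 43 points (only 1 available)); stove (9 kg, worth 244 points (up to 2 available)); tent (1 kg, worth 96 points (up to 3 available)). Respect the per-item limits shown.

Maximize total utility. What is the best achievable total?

1158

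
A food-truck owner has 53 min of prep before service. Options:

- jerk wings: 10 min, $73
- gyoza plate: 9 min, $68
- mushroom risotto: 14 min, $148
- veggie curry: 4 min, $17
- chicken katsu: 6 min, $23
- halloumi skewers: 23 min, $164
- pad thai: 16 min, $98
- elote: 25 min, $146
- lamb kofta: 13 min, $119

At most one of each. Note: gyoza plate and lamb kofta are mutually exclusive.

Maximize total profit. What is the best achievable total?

Density check — mushroom risotto 10.57, lamb kofta 9.15, gyoza plate 7.56, jerk wings 7.30 are the best per min.
Taking jerk wings + mushroom risotto + pad thai + lamb kofta: 53 min used, 438 in profit.
That's the maximum — no feasible swap from here does better than 438.

438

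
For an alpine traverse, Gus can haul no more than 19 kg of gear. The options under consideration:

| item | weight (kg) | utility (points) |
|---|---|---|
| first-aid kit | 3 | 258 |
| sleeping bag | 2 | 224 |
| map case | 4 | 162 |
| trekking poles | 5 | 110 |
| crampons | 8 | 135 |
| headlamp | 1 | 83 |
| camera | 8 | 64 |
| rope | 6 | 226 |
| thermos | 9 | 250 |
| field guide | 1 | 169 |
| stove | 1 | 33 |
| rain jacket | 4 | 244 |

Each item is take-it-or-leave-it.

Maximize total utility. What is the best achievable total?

The ratio heuristic lands on first-aid kit + sleeping bag + map case + headlamp + field guide + stove + rain jacket (1173) but leaves 3 kg idle.
The 4 kg tied up in map case is better spent on rope — total rises to 1237 (18 kg).

1237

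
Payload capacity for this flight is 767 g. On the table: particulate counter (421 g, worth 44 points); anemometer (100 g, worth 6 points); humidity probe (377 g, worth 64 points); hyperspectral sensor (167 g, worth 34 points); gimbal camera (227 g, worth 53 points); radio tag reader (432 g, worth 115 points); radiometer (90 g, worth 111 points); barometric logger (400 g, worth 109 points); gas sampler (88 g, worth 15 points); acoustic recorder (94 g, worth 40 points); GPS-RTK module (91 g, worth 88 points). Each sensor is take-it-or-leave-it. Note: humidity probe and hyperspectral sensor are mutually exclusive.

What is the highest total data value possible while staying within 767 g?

By data value per g: radiometer 1.23, GPS-RTK module 0.97, acoustic recorder 0.43, barometric logger 0.27 lead.
Best packing: radiometer + barometric logger + gas sampler + acoustic recorder + GPS-RTK module — 763 g, 363 total.

363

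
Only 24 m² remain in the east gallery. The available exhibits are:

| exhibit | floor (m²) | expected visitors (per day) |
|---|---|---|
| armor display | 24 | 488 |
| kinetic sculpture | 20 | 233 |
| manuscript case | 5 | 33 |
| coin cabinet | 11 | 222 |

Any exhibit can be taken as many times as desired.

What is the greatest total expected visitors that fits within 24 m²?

488

Density check — armor display 20.33, coin cabinet 20.18, kinetic sculpture 11.65, manuscript case 6.60 are the best per m².
Taking armor display: 24 m² used, 488 in expected visitors.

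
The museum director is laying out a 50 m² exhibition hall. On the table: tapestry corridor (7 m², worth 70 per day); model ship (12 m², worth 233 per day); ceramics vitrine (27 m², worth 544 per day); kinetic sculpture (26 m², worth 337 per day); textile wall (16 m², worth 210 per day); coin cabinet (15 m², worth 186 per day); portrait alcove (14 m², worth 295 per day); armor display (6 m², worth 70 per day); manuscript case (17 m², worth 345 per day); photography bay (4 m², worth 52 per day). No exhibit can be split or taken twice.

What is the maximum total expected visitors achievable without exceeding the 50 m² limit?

Greedy by ratio would take model ship + portrait alcove + manuscript case + photography bay: 47 m² used, total 925.
But ceramics vitrine + armor display + manuscript case fits in 50 m² and reaches 959.

959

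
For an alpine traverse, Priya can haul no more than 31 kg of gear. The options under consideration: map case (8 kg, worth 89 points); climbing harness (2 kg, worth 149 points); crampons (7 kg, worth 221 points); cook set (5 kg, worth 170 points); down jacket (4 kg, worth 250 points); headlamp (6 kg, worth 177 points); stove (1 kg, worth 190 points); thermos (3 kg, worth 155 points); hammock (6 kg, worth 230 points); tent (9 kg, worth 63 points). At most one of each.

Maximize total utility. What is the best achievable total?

Filling by ratio: climbing harness + crampons + cook set + down jacket + stove + thermos + hammock for 1365, with 3 kg left unused.
The 3 kg tied up in thermos is better spent on headlamp — total rises to 1387 (31 kg).
Every other selection either busts 31 kg or fails to beat 1387.

1387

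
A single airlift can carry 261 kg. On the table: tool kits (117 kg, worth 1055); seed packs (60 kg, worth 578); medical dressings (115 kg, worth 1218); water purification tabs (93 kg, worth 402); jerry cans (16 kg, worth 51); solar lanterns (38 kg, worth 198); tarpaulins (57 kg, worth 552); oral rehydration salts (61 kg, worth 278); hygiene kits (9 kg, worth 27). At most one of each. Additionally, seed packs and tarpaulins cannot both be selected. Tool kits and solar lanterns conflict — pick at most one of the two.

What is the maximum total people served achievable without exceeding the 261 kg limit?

Best packing: tool kits + medical dressings + jerry cans + hygiene kits — 257 kg, 2351 total.

2351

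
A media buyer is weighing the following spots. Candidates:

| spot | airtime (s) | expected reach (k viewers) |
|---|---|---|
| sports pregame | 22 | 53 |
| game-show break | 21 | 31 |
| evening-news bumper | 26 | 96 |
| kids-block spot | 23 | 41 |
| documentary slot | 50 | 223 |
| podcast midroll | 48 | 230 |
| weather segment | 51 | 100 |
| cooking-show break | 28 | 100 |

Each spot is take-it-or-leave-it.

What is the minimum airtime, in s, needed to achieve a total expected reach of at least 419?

98

Minimise s subject to total expected reach ≥ 419.
Taking documentary slot + podcast midroll gives 453 (≥ 419) for 98 s.
Below 98 s the best achievable stays under 419.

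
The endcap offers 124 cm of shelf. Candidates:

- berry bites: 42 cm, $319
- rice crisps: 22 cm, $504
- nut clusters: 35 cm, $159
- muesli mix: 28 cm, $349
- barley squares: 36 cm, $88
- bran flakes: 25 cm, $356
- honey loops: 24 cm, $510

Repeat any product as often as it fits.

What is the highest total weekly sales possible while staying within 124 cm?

2550

Greedy by ratio would take 5×rice crisps: 110 cm used, total 2520.
Dropping 5×rice crisps frees 110 cm; slotting in 5×honey loops (120 cm) lifts the total to 2550 at 120 cm.
Every other selection either busts 124 cm or fails to beat 2550.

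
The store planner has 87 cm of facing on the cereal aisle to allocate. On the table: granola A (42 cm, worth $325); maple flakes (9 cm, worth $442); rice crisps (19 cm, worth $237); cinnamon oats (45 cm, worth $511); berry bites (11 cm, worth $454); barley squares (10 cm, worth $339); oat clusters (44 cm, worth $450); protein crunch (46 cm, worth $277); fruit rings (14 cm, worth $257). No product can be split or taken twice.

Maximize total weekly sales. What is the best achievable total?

1817

The ratio heuristic lands on maple flakes + rice crisps + berry bites + barley squares + fruit rings (1729) but leaves 24 cm idle.
Replace rice crisps with granola A: the trade gains 88 net, giving 1817 at 86 cm.
Runner-up maple flakes + cinnamon oats + berry bites + barley squares tops out at 1746.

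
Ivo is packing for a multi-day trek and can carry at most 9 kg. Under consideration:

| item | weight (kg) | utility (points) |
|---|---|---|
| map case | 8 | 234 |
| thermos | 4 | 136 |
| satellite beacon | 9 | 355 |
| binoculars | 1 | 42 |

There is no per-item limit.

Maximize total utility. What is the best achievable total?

378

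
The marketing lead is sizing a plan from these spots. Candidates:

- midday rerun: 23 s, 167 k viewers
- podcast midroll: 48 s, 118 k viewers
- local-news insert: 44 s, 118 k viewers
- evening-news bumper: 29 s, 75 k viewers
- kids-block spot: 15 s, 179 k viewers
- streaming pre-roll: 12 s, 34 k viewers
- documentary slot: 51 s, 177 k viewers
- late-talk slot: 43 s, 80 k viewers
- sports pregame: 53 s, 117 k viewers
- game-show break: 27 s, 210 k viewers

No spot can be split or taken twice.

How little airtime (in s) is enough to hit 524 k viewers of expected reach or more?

65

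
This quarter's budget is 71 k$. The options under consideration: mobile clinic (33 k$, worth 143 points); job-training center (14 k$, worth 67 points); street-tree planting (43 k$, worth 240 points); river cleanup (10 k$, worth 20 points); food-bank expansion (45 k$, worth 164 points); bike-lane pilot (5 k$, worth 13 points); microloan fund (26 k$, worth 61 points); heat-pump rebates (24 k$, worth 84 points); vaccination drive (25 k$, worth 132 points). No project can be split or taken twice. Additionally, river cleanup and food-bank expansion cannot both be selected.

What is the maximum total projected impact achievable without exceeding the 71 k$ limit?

Ranking by ratio (projected impact/k$): street-tree planting 5.58, vaccination drive 5.28, job-training center 4.79, mobile clinic 4.33.
Taking street-tree planting + vaccination drive: 68 k$ used, 372 in projected impact.
Nothing else feasible within 71 k$ beats 372.

372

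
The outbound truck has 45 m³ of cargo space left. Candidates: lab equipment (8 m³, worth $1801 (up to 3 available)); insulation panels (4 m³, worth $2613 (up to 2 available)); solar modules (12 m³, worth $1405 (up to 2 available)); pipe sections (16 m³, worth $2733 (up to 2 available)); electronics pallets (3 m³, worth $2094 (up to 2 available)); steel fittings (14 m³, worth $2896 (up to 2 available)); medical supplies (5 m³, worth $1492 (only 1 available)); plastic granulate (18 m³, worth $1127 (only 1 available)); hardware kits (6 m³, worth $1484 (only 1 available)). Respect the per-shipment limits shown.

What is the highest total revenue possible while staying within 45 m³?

Greedy by ratio would take 2×lab equipment + 2×insulation panels + 2×electronics pallets + medical supplies + hardware kits: 41 m³ used, total 15992.
Dropping hardware kits frees 6 m³; slotting in lab equipment (8 m³) lifts the total to 16309 at 43 m³.

16309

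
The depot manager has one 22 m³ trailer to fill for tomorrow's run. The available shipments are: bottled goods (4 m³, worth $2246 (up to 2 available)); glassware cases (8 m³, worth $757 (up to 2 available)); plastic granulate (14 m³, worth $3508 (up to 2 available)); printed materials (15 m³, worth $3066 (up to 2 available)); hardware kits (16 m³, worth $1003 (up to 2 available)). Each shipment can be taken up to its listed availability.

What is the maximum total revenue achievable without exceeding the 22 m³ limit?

8000

Ranking by ratio (revenue/m³): bottled goods 561.50, plastic granulate 250.57, printed materials 204.40, glassware cases 94.62.
Best packing: 2×bottled goods + plastic granulate — 22 m³, 8000 total.
Nothing else within 22 m³ beats 8000.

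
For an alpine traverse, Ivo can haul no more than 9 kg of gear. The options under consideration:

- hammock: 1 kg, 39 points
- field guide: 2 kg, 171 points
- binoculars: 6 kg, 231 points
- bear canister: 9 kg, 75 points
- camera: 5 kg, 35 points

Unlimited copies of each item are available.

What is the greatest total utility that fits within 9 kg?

723

Best packing: hammock + 4×field guide — 9 kg, 723 total.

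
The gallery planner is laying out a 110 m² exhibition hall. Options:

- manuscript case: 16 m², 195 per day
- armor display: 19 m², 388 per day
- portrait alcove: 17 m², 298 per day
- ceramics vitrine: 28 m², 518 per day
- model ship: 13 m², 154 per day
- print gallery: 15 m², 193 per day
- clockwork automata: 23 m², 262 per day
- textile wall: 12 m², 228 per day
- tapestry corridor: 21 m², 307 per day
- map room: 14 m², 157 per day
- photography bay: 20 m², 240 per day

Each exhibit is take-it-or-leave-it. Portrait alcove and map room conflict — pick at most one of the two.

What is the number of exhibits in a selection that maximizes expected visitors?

6

Best achievable expected visitors is 1893.
For example armor display + portrait alcove + ceramics vitrine + model ship + textile wall + tapestry corridor achieves it, using 110 m².
Any selection reaching 1893 contains exactly 6 exhibits.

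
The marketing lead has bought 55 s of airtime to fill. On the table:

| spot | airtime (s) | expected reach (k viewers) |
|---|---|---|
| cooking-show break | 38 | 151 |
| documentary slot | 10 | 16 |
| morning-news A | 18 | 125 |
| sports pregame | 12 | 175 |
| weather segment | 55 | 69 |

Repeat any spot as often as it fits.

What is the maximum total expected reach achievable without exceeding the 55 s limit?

Taking 4×sports pregame: 48 s used, 700 in expected reach.
Every other selection either busts 55 s or fails to beat 700.

700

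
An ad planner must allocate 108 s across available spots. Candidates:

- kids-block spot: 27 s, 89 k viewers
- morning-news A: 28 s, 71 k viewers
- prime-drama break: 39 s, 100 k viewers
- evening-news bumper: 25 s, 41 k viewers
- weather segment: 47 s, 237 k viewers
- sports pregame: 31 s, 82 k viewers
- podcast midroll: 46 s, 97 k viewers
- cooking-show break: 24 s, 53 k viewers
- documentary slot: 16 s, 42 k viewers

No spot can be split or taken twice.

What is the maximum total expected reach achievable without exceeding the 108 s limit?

408

Kids-block spot + weather segment + sports pregame uses 105 of the 108 s and totals 408.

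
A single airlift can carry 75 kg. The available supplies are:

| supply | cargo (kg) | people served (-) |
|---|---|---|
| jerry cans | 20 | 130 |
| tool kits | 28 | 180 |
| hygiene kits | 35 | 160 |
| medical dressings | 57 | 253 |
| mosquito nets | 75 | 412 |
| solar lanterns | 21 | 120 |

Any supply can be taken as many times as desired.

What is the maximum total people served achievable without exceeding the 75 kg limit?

440

By people served per kg: jerry cans 6.50, tool kits 6.43, solar lanterns 5.71 lead.
The ratio heuristic lands on 3×jerry cans (390) but leaves 15 kg idle.
The 20 kg tied up in jerry cans is better spent on tool kits — total rises to 440 (68 kg).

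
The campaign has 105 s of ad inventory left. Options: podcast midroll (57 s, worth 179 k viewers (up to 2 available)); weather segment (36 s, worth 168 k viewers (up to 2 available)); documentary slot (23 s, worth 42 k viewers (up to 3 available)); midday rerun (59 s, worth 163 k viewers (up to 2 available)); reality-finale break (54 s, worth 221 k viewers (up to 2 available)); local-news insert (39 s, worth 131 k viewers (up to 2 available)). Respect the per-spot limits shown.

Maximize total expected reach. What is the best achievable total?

389

Ranking by ratio (expected reach/s): weather segment 4.67, reality-finale break 4.09, local-news insert 3.36.
Taking the top-ratio spots first gives 2×weather segment + documentary slot for 378 (95 s).
The 59 s tied up in weather segment and documentary slot is better spent on reality-finale break — total rises to 389 (90 s).
Nothing else within 105 s beats 389.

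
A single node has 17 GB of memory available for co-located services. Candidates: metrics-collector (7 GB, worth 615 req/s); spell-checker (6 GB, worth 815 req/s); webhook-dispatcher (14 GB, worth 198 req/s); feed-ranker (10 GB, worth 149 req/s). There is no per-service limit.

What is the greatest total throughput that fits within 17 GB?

1630

By throughput per GB: spell-checker 135.83, metrics-collector 87.86, feed-ranker 14.90 lead.
The ratio ordering already packs tightly: 2×spell-checker, 12 GB, 1630.
Every other selection either busts 17 GB or fails to beat 1630.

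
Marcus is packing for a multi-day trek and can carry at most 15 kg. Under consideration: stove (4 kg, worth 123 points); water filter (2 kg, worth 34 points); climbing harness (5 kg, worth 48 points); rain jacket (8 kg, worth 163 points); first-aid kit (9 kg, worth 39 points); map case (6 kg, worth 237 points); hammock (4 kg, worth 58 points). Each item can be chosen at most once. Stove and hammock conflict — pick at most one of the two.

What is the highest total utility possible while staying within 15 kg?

408

Greedy by ratio would take stove + water filter + map case: 12 kg used, total 394.
Replace water filter with climbing harness: the trade gains 14 net, giving 408 at 15 kg.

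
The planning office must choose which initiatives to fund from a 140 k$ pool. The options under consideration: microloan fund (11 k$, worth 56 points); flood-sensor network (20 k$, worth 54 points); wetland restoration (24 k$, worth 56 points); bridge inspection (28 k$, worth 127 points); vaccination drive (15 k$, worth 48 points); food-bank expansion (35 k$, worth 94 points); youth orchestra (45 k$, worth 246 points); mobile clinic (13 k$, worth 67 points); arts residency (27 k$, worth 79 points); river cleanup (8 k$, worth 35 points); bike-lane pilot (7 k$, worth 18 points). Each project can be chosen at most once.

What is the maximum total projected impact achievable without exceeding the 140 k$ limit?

633

Microloan fund + flood-sensor network + bridge inspection + vaccination drive + youth orchestra + mobile clinic + river cleanup uses 140 of the 140 k$ and totals 633.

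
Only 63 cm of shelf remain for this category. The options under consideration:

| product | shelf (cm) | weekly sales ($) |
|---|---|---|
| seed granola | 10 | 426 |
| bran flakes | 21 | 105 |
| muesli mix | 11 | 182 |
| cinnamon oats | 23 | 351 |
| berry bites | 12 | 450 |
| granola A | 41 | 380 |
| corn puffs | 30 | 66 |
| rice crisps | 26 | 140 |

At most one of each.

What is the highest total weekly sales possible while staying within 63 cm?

1409

Density check — seed granola 42.60, berry bites 37.50, muesli mix 16.55 are the best per cm.
Seed granola + muesli mix + cinnamon oats + berry bites uses 56 of the 63 cm and totals 1409.
Next best is seed granola + berry bites + granola A at 1256 (63 cm) — short by 153.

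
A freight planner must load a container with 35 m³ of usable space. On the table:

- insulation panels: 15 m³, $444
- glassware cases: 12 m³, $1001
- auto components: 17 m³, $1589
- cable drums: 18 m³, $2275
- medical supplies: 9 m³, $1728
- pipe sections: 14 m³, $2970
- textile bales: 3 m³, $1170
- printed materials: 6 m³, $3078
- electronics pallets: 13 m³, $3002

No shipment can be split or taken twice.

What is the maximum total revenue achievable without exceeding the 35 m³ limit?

By revenue per m³: printed materials 513.00, textile bales 390.00, electronics pallets 230.92 lead.
Greedy by ratio would take medical supplies + textile bales + printed materials + electronics pallets: 31 m³ used, total 8978.
The 12 m³ tied up in medical supplies and textile bales is better spent on pipe sections — total rises to 9050 (33 m³).
The closest alternative, medical supplies + textile bales + printed materials + electronics pallets, reaches only 8978.

9050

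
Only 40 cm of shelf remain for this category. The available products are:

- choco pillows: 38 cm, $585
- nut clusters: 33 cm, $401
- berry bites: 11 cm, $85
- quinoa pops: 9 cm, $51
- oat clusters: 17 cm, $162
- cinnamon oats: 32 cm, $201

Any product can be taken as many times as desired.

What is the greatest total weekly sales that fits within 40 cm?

By weekly sales per cm: choco pillows 15.39, nut clusters 12.15, oat clusters 9.53, berry bites 7.73 lead.
Best packing: choco pillows — 38 cm, 585 total.
Every other selection either busts 40 cm or fails to beat 585.

585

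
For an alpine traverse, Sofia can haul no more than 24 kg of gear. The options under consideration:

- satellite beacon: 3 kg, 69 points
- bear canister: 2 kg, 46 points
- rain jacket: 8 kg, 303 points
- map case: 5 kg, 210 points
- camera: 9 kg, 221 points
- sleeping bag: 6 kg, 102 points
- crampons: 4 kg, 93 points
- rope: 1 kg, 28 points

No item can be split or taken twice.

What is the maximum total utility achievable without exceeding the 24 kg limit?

780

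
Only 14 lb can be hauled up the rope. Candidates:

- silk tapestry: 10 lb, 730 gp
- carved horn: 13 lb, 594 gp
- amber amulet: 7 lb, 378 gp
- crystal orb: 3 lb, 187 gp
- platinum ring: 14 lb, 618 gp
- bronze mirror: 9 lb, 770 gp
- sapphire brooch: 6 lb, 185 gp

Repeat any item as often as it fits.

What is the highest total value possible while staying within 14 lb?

957

Taking crystal orb + bronze mirror: 12 lb used, 957 in value.
Every other selection either busts 14 lb or fails to beat 957.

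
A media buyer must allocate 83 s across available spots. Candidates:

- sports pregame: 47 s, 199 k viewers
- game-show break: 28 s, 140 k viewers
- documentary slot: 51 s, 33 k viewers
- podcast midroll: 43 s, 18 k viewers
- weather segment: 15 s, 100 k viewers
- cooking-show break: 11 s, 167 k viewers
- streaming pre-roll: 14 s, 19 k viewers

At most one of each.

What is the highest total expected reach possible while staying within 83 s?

466

Taking the top-ratio spots first gives game-show break + weather segment + cooking-show break + streaming pre-roll for 426 (68 s).
Dropping game-show break and streaming pre-roll frees 42 s; slotting in sports pregame (47 s) lifts the total to 466 at 73 s.
Next best is game-show break + weather segment + cooking-show break + streaming pre-roll at 426 (68 s) — short by 40.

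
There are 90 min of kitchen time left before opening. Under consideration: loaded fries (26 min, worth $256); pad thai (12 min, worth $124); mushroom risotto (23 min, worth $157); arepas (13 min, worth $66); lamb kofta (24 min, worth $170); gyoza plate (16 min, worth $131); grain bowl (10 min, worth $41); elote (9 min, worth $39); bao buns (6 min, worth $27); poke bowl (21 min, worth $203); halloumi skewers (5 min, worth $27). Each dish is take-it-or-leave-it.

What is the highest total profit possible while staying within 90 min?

782

Taking the top-ratio dishes first gives loaded fries + pad thai + gyoza plate + bao buns + poke bowl + halloumi skewers for 768 (86 min).
Dropping bao buns frees 6 min; slotting in grain bowl (10 min) lifts the total to 782 at 90 min.
The closest alternative, loaded fries + pad thai + arepas + gyoza plate + poke bowl, reaches only 780.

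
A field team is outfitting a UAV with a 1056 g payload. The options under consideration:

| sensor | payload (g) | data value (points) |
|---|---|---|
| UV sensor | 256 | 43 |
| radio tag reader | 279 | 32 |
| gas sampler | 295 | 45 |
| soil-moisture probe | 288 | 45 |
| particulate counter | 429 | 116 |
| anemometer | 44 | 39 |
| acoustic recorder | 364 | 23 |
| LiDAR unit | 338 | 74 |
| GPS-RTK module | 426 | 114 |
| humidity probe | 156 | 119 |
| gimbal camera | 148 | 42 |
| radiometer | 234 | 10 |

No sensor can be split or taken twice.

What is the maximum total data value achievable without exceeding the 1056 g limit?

388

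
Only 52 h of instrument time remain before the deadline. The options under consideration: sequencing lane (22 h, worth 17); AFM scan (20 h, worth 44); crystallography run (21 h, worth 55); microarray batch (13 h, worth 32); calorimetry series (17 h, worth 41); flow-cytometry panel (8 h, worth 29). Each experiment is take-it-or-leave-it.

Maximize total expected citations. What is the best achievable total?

128

Taking the top-ratio experiments first gives crystallography run + microarray batch + flow-cytometry panel for 116 (42 h).
The 8 h tied up in flow-cytometry panel is better spent on calorimetry series — total rises to 128 (51 h).
That's the maximum — no swap from here does better than 128.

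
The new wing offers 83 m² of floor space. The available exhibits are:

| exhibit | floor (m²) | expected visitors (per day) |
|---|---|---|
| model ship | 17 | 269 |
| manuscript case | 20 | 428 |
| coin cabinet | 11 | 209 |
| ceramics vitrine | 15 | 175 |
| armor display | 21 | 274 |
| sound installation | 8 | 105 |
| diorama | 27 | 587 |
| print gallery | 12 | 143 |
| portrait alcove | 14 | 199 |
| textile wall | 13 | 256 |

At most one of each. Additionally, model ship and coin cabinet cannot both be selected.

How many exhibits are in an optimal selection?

Best achievable expected visitors is 1623.
manuscript case + coin cabinet + diorama + print gallery + textile wall hits 1623 at 83 m².
Every optimal selection uses 5 exhibits.

5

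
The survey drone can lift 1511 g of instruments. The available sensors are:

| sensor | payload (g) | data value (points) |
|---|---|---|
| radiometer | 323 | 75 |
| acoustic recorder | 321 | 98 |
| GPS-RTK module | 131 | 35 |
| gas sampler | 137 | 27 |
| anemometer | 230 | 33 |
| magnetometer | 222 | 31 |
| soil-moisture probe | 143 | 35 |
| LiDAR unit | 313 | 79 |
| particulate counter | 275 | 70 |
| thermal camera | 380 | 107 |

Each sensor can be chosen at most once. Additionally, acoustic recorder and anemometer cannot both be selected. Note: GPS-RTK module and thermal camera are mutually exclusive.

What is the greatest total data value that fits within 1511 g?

394

Best packing: radiometer + acoustic recorder + soil-moisture probe + LiDAR unit + thermal camera — 1480 g, 394 total.
The spare 31 g is too small for any remaining sensor, and no feasible exchange beats 394.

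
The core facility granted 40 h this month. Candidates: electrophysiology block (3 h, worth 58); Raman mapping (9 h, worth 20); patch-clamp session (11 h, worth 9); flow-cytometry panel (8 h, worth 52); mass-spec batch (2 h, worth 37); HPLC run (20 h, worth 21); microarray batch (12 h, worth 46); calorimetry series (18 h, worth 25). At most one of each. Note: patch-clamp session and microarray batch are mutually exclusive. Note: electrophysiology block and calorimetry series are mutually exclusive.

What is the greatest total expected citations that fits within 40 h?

Electrophysiology block + Raman mapping + flow-cytometry panel + mass-spec batch + microarray batch uses 34 of the 40 h and totals 213.
The closest alternative, electrophysiology block + flow-cytometry panel + mass-spec batch + microarray batch, reaches only 193.

213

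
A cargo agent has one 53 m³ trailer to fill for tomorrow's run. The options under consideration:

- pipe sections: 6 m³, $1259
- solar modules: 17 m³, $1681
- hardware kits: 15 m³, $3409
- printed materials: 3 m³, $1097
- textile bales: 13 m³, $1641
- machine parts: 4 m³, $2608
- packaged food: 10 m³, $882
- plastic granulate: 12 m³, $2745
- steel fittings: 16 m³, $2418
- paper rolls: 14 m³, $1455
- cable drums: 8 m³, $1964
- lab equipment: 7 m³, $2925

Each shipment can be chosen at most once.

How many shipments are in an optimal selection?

The maximum revenue within 53 m³ is 14910.
For example pipe sections + hardware kits + machine parts + plastic granulate + cable drums + lab equipment achieves it, using 52 m³.
All optima have 6 shipments.

6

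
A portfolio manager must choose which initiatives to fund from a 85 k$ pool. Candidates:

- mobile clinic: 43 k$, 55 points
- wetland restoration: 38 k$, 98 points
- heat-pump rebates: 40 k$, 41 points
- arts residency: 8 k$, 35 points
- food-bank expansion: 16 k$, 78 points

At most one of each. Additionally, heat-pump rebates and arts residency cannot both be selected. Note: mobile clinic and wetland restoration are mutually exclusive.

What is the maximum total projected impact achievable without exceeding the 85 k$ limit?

Best packing: wetland restoration + arts residency + food-bank expansion — 62 k$, 211 total.
An exhaustive check of the 32 subsets confirms 211.

211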